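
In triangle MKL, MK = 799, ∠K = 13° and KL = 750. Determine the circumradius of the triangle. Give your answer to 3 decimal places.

By the law of cosines, LM² = MK² + KL² − 2·MK·KL·cos K = 33118, so LM ≈ 181.98.
Area = ½·MK·KL·sin K ≈ 67401.
Circumradius = LM/(2 sin K) ≈ 404.5.

404.499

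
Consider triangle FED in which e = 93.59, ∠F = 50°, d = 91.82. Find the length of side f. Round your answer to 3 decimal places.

By the law of cosines, f² = e² + d² − 2·e·d·cos F = 6142.5, so f ≈ 78.374.

78.374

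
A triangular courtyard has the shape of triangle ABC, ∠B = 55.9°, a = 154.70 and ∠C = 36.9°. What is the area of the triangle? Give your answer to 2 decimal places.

5956.44

The third angle is ∠A = 180° − ∠B − ∠C = 87.20°.
Law of sines: b = a·sin B/sin A ≈ 128.25.
Law of sines: c = a·sin C/sin A ≈ 92.996.
Area = ½·a·b·sin C ≈ 5956.4.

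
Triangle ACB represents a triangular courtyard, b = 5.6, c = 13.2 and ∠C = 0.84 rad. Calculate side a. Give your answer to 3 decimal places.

16.262

Law of sines: sin B = b·sin C/c ≈ 0.31591.
Since c ≥ b, only the acute value applies: ∠B ≈ 0.321 rad.
Then ∠A = π − ∠C − ∠B ≈ 1.980 rad.
Law of sines gives a = c·sin A/sin C ≈ 16.262.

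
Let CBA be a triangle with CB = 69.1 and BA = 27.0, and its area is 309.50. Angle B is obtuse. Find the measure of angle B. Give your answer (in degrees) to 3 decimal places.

From area = ½·CB·BA·sin B, we get sin B = 2·area/(CB·BA) ≈ 0.33178.
Taking the obtuse solution, ∠B ≈ 160.62°.

∠B ≈ 160.623°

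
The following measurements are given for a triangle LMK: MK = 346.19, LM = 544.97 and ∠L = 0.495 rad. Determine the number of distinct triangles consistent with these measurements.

2

LM·sin L = 544.97·sin(0.495 rad) ≈ 258.9.
Since LM sin L < MK < LM (258.9 < 346.19 < 544.97), two triangles exist.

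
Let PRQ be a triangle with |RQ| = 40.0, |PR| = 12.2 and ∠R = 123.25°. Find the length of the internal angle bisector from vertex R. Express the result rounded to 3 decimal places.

By the law of cosines, |QP|² = |PR|² + |RQ|² − 2·|PR|·|RQ|·cos R = 2284, so |QP| ≈ 47.791.
The bisector from R has length 2·|PR|·|RQ|·cos(∠R/2)/(|PR|+|RQ|) ≈ 8.8857.

8.886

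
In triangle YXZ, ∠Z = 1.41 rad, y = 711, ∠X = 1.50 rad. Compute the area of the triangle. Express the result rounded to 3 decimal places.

The third angle is ∠Y = π − ∠X − ∠Z = 0.232 rad.
Law of sines: x = y·sin X/sin Y ≈ 3089.9.
Law of sines: z = y·sin Z/sin Y ≈ 3057.7.
Area = ½·y·x·sin Z ≈ 1.0843e+06.

1084290.247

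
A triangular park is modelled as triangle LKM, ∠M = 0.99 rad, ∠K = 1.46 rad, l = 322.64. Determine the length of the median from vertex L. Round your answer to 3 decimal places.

The third angle is ∠L = π − ∠K − ∠M = 0.692 rad.
Law of sines: k = l·sin K/sin L ≈ 502.79.
Law of sines: m = l·sin M/sin L ≈ 422.94.
Median from L: ½√(2·k² + 2·m² − l²) ≈ 435.68.

m_L ≈ 435.676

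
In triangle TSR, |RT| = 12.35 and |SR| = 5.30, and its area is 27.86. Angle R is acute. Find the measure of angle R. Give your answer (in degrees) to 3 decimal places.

From area = ½·|SR|·|RT|·sin R, we get sin R = 2·area/(|SR|·|RT|) ≈ 0.85127.
Taking the acute solution, ∠R ≈ 58.35°.

∠R ≈ 58.350°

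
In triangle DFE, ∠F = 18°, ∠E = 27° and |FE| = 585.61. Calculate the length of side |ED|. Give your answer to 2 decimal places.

255.92

The third angle is ∠D = 180° − ∠F − ∠E = 135.00°.
Law of sines: |ED| = |FE|·sin F/sin D ≈ 255.92.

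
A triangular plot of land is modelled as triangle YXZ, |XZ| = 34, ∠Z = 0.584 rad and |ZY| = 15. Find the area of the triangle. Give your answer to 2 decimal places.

Area = ½·|XZ|·|ZY|·sin Z ≈ 140.6.

area ≈ 140.60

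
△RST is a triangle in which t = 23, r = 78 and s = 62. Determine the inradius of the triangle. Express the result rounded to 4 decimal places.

6.9992

Semiperimeter p = (78 + 62 + 23)/2 = 81.5.
Heron's formula: area = √(81.5·3.5·19.5·58.5) ≈ 570.44.
Inradius = area/p = 570.44/81.5 ≈ 6.9992.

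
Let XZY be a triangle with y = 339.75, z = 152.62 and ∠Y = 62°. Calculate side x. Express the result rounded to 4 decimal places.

Law of sines: sin Z = z·sin Y/y ≈ 0.39663.
Since y ≥ z, only the acute value applies: ∠Z ≈ 23.37°.
Then ∠X = 180° − ∠Y − ∠Z ≈ 94.63°.
Law of sines gives x = y·sin X/sin Y ≈ 383.53.

383.5338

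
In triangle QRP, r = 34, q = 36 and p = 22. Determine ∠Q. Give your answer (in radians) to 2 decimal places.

By the law of cosines, cos Q = (r² + p² − q²) / (2·r·p) ≈ 0.22995, so ∠Q ≈ 1.339 rad.

∠Q ≈ 1.34 rad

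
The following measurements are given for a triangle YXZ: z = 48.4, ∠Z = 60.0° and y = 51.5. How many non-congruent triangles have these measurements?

y·sin Z = 51.5·sin(60.0°) ≈ 44.6.
Since y sin Z < z < y (44.6 < 48.4 < 51.5), two triangles exist.

2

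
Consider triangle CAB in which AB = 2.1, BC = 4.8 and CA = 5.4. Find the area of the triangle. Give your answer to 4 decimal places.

Semiperimeter s = (2.1 + 4.8 + 5.4)/2 = 6.15.
Heron's formula: area = √(6.15·4.05·1.35·0.75) ≈ 5.0218.

area ≈ 5.0218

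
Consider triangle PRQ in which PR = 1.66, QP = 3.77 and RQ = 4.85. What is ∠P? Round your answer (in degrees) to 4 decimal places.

121.5763

By the law of cosines, cos P = (QP² + PR² − RQ²) / (2·QP·PR) ≈ -0.52363, so ∠P ≈ 121.58°.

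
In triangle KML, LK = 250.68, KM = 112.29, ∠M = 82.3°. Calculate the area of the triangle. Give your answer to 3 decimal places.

13335.129

Law of sines: sin L = KM·sin M/LK ≈ 0.44390.
Since LK ≥ KM, only the acute value applies: ∠L ≈ 26.35°.
Then ∠K = 180° − ∠M − ∠L ≈ 71.35°.
Law of sines gives ML = LK·sin K/sin M ≈ 239.67.
Area = ½·LK·KM·sin K ≈ 13335.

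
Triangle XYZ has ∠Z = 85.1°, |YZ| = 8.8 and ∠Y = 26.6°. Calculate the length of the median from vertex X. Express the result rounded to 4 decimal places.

The third angle is ∠X = 180° − ∠Y − ∠Z = 68.30°.
Law of sines: |ZX| = |YZ|·sin Y/sin X ≈ 4.2408.
Law of sines: |XY| = |YZ|·sin Z/sin X ≈ 9.4366.
Median from X: ½√(2·|ZX|² + 2·|XY|² − |YZ|²) ≈ 5.8444.

5.8444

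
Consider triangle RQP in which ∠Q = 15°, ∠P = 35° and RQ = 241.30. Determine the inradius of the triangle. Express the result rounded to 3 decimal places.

29.930

The third angle is ∠R = 180° − ∠Q − ∠P = 130.00°.
Law of sines: QP = RQ·sin R/sin P ≈ 322.27.
Law of sines: PR = RQ·sin Q/sin P ≈ 108.88.
Area = ½·RQ·QP·sin Q ≈ 10063.
Semiperimeter s = (322.27+108.88+241.3)/2 = 336.23.
Inradius = area/s = 10063/336.23 ≈ 29.93.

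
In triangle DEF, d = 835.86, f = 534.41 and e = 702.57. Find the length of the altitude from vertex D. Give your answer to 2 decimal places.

Semiperimeter s = (835.86 + 702.57 + 534.41)/2 = 1036.4.
Heron's formula: area = √(1036.4·200.56·333.85·502.01) ≈ 1.8665e+05.
The altitude from D has length 2·area/d ≈ 446.6.

h_D ≈ 446.60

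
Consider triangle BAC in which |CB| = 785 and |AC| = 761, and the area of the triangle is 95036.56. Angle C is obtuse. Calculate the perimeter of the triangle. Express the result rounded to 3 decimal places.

perimeter ≈ 3071.787

From area = ½·|AC|·|CB|·sin C, we get sin C = 2·area/(|AC|·|CB|) ≈ 0.31818.
Taking the obtuse solution, ∠C ≈ 161.45°.
Law of cosines then gives |BA| ≈ 1525.8.
Perimeter = 761 + 785 + 1525.8 = 3071.8.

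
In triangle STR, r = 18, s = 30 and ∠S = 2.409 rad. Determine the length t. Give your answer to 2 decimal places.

Law of sines: sin R = r·sin S/s ≈ 0.40128.
Since s ≥ r, only the acute value applies: ∠R ≈ 0.413 rad.
Then ∠T = π − ∠S − ∠R ≈ 0.320 rad.
Law of sines gives t = s·sin T/sin S ≈ 14.097.

14.10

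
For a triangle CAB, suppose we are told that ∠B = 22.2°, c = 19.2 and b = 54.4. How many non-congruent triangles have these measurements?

1

c·sin B = 19.2·sin(22.2°) ≈ 7.255.
Since b ≥ c, exactly one triangle exists.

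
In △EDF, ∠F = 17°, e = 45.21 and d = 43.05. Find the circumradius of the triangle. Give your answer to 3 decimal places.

R ≈ 22.607

By the law of cosines, f² = e² + d² − 2·e·d·cos F = 174.75, so f ≈ 13.219.
Area = ½·e·d·sin F ≈ 284.52.
Circumradius = f/(2 sin F) ≈ 22.607.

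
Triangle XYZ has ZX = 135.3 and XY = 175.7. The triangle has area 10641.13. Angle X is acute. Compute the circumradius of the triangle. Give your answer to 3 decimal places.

93.443

From area = ½·ZX·XY·sin X, we get sin X = 2·area/(ZX·XY) ≈ 0.89526.
Taking the acute solution, ∠X ≈ 63.54°.
Law of cosines then gives YZ ≈ 167.31.
Circumradius = YZ/(2 sin X) ≈ 93.443.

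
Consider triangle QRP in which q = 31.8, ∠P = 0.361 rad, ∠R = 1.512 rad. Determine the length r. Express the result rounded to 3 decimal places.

33.252

The third angle is ∠Q = π − ∠R − ∠P = 1.269 rad.
Law of sines: r = q·sin R/sin Q ≈ 33.252.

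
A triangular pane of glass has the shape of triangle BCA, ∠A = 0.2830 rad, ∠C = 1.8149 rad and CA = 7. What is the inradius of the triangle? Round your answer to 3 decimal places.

The third angle is ∠B = π − ∠C − ∠A = 1.0437 rad.
Law of sines: AB = CA·sin C/sin B ≈ 7.8592.
Law of sines: BC = CA·sin A/sin B ≈ 2.2616.
Area = ½·CA·AB·sin A ≈ 7.6811.
Semiperimeter s = (7+7.8592+2.2616)/2 = 8.5604.
Inradius = area/s = 7.6811/8.5604 ≈ 0.89728.

r ≈ 0.897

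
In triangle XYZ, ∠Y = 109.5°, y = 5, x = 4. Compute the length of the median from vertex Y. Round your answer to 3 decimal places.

m_Y ≈ 1.910

Law of sines: sin X = x·sin Y/y ≈ 0.75411.
Since y ≥ x, only the acute value applies: ∠X ≈ 48.95°.
Then ∠Z = 180° − ∠Y − ∠X ≈ 21.55°.
Law of sines gives z = y·sin Z/sin Y ≈ 1.9485.
Median from Y: ½√(2·z² + 2·x² − y²) ≈ 1.9101.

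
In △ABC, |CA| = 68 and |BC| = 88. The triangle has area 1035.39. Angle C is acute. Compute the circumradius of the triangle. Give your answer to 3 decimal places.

48.772

From area = ½·|BC|·|CA|·sin C, we get sin C = 2·area/(|BC|·|CA|) ≈ 0.34605.
Taking the acute solution, ∠C ≈ 20.25°.
Law of cosines then gives |AB| ≈ 33.756.
Circumradius = |AB|/(2 sin C) ≈ 48.772.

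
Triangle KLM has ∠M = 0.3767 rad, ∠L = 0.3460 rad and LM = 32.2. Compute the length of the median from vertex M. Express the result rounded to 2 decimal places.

23.97

The third angle is ∠K = π − ∠L − ∠M = 2.4189 rad.
Law of sines: MK = LM·sin L/sin K ≈ 16.51.
Law of sines: KL = LM·sin M/sin K ≈ 17.908.
Median from M: ½√(2·LM² + 2·MK² − KL²) ≈ 23.97.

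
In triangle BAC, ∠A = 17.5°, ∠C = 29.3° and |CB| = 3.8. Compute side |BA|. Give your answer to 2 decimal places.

6.18

The third angle is ∠B = 180° − ∠A − ∠C = 133.20°.
Law of sines: |BA| = |CB|·sin C/sin A ≈ 6.1843.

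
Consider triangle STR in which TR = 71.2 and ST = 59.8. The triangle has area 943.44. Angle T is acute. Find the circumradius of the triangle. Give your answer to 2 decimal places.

From area = ½·ST·TR·sin T, we get sin T = 2·area/(ST·TR) ≈ 0.44316.
Taking the acute solution, ∠T ≈ 0.459 rad.
Law of cosines then gives RS ≈ 31.809.
Circumradius = RS/(2 sin T) ≈ 35.889.

35.89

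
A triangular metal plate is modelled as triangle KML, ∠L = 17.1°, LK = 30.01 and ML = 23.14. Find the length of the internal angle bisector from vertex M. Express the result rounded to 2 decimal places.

t_M ≈ 6.95

By the law of cosines, KM² = ML² + LK² − 2·ML·LK·cos L = 108.59, so KM ≈ 10.421.
Law of cosines again: cos M = (KM² + ML² − LK²)/(2·KM·ML) ≈ -0.53195, so ∠M ≈ 122.14°.
The bisector from M has length 2·KM·ML·cos(∠M/2)/(KM+ML) ≈ 6.9518.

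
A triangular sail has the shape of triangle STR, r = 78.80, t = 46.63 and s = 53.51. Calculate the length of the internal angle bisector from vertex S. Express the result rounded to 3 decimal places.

54.824

By the law of cosines, cos S = (t² + r² − s²) / (2·t·r) ≈ 0.75120, so ∠S ≈ 41.31°.
The bisector from S has length 2·t·r·cos(∠S/2)/(t+r) ≈ 54.824.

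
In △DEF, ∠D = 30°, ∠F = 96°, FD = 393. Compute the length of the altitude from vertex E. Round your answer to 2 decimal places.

h_E ≈ 241.56

The third angle is ∠E = 180° − ∠F − ∠D = 54.00°.
Law of sines: EF = FD·sin D/sin E ≈ 242.89.
Law of sines: DE = FD·sin F/sin E ≈ 483.11.
Area = ½·FD·EF·sin F ≈ 47466.
The altitude from E has length 2·area/FD ≈ 241.56.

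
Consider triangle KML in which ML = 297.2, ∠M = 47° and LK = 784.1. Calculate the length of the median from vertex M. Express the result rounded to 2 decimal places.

Law of sines: sin K = ML·sin M/LK ≈ 0.27721.
Since LK ≥ ML, only the acute value applies: ∠K ≈ 16.09°.
Then ∠L = 180° − ∠M − ∠K ≈ 116.91°.
Law of sines gives KM = LK·sin L/sin M ≈ 956.06.
Median from M: ½√(2·KM² + 2·ML² − LK²) ≈ 589.48.

589.48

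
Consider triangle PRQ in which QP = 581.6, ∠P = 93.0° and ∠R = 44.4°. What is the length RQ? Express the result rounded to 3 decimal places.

830.118

The third angle is ∠Q = 180° − ∠P − ∠R = 42.60°.
Law of sines: RQ = QP·sin P/sin R ≈ 830.12.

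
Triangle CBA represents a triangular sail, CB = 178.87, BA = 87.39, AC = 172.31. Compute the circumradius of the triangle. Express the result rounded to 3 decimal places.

By the law of cosines, cos C = (AC² + CB² − BA²) / (2·AC·CB) ≈ 0.87681, so ∠C ≈ 28.74°.
Circumradius = BA/(2 sin C) ≈ 90.871.

R ≈ 90.871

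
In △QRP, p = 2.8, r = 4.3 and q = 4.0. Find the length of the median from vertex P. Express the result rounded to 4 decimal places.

3.9096

Median from P: ½√(2·q² + 2·r² − p²) ≈ 3.9096.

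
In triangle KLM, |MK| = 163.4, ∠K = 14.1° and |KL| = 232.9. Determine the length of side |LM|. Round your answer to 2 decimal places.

84.40

By the law of cosines, |LM|² = |MK|² + |KL|² − 2·|MK|·|KL|·cos K = 7123.3, so |LM| ≈ 84.4.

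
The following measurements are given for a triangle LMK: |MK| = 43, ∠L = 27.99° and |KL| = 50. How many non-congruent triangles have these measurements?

|KL|·sin L = 50·sin(27.99°) ≈ 23.47.
Since |KL| sin L < |MK| < |KL| (23.47 < 43 < 50), two triangles exist.

2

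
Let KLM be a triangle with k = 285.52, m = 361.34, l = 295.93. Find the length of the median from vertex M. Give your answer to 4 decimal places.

Median from M: ½√(2·k² + 2·l² − m²) ≈ 227.83.

m_M ≈ 227.8299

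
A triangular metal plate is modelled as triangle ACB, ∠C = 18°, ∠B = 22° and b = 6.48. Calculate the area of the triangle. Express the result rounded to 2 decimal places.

The third angle is ∠A = 180° − ∠C − ∠B = 140.00°.
Law of sines: a = b·sin A/sin B ≈ 11.119.
Law of sines: c = b·sin C/sin B ≈ 5.3454.
Area = ½·b·a·sin C ≈ 11.133.

area ≈ 11.13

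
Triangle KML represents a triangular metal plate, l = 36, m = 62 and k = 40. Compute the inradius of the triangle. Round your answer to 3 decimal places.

Semiperimeter s = (40 + 62 + 36)/2 = 69.
Heron's formula: area = √(69·29·7·33) ≈ 679.88.
Inradius = area/s = 679.88/69 ≈ 9.8533.

r ≈ 9.853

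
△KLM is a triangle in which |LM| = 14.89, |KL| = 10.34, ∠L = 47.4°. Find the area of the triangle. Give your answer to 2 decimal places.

56.67

Area = ½·|KL|·|LM|·sin L ≈ 56.666.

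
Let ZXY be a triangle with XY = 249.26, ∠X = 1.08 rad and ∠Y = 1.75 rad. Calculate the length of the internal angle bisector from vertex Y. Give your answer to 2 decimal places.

The third angle is ∠Z = π − ∠X − ∠Y = 0.312 rad.
Law of sines: YZ = XY·sin X/sin Z ≈ 717.07.
Law of sines: ZX = XY·sin Y/sin Z ≈ 800.03.
The bisector from Y has length 2·XY·YZ·cos(∠Y/2)/(XY+YZ) ≈ 237.12.

237.12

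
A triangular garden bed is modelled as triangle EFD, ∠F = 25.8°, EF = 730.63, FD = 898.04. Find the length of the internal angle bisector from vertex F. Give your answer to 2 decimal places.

t_F ≈ 785.40

By the law of cosines, DE² = EF² + FD² − 2·EF·FD·cos F = 1.5883e+05, so DE ≈ 398.54.
The bisector from F has length 2·EF·FD·cos(∠F/2)/(EF+FD) ≈ 785.4.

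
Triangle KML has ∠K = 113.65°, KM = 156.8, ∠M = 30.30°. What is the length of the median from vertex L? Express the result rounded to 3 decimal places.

m_L ≈ 180.757

The third angle is ∠L = 180° − ∠K − ∠M = 36.05°.
Law of sines: ML = KM·sin K/sin L ≈ 244.07.
Law of sines: LK = KM·sin M/sin L ≈ 134.43.
Median from L: ½√(2·ML² + 2·LK² − KM²) ≈ 180.76.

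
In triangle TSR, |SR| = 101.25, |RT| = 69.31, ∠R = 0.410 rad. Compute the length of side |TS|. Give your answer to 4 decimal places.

By the law of cosines, |TS|² = |SR|² + |RT|² − 2·|SR|·|RT|·cos R = 2183.4, so |TS| ≈ 46.727.

46.7268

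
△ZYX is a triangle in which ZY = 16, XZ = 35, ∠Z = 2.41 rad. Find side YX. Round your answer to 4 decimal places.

By the law of cosines, YX² = XZ² + ZY² − 2·XZ·ZY·cos Z = 2314.4, so YX ≈ 48.108.

48.1083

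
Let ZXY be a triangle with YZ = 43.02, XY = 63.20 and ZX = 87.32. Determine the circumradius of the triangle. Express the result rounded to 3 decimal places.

R ≈ 46.205

By the law of cosines, cos Z = (YZ² + ZX² − XY²) / (2·YZ·ZX) ≈ 0.72957, so ∠Z ≈ 43.15°.
Circumradius = XY/(2 sin Z) ≈ 46.205.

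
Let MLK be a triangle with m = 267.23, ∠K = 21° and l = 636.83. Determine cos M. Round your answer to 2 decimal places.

By the law of cosines, k² = m² + l² − 2·m·l·cos K = 1.5921e+05, so k ≈ 399.01.
Law of cosines again: cos M = (l² + k² − m²)/(2·l·k) ≈ 0.97077, so ∠M ≈ 13.89°.

0.97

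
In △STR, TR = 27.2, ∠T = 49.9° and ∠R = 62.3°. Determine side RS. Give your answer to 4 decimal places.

The third angle is ∠S = 180° − ∠T − ∠R = 67.80°.
Law of sines: RS = TR·sin T/sin S ≈ 22.472.

22.4717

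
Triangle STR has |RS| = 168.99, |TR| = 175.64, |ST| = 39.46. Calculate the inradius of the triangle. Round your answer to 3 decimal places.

r ≈ 17.335

Semiperimeter s = (175.64 + 168.99 + 39.46)/2 = 192.04.
Heron's formula: area = √(192.04·16.405·23.055·152.58) ≈ 3329.1.
Inradius = area/s = 3329.1/192.04 ≈ 17.335.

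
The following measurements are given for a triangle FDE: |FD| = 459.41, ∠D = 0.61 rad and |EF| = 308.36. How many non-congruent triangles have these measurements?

2

|FD|·sin D = 459.41·sin(0.61 rad) ≈ 263.2.
Since |FD| sin D < |EF| < |FD| (263.2 < 308.36 < 459.41), two triangles exist.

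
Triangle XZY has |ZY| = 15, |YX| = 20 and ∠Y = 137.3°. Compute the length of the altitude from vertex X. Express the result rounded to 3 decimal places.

By the law of cosines, |XZ|² = |ZY|² + |YX|² − 2·|ZY|·|YX|·cos Y = 1065.9, so |XZ| ≈ 32.649.
Area = ½·|ZY|·|YX|·sin Y ≈ 101.72.
The altitude from X has length 2·area/|ZY| ≈ 13.563.

h_X ≈ 13.563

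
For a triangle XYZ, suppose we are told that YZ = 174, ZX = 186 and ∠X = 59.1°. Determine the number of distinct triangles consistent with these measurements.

ZX·sin X = 186·sin(59.1°) ≈ 159.6.
Since ZX sin X < YZ < ZX (159.6 < 174 < 186), two triangles exist.

2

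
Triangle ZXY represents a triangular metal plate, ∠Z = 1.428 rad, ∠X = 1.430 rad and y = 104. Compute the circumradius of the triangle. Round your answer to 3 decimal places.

R ≈ 185.843

The third angle is ∠Y = π − ∠Z − ∠X = 0.284 rad.
Law of sines: z = y·sin Z/sin Y ≈ 367.9.
Law of sines: x = y·sin X/sin Y ≈ 368.01.
Circumradius = y/(2 sin Y) ≈ 185.84.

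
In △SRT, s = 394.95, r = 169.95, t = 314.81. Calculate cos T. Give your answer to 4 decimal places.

0.6389

By the law of cosines, cos T = (s² + r² − t²) / (2·s·r) ≈ 0.63886, so ∠T ≈ 50.29°.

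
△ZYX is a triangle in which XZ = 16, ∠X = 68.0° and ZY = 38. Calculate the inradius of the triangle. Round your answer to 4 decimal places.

6.4005

Law of sines: sin Y = XZ·sin X/ZY ≈ 0.39039.
Since ZY ≥ XZ, only the acute value applies: ∠Y ≈ 22.98°.
Then ∠Z = 180° − ∠X − ∠Y ≈ 89.02°.
Law of sines gives YX = ZY·sin Z/sin X ≈ 40.978.
Area = ½·ZY·XZ·sin Z ≈ 303.96.
Semiperimeter s = (40.978+16+38)/2 = 47.489.
Inradius = area/s = 303.96/47.489 ≈ 6.4005.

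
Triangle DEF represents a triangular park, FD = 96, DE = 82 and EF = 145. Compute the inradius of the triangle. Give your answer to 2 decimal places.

r ≈ 23.07

Semiperimeter s = (145 + 96 + 82)/2 = 161.5.
Heron's formula: area = √(161.5·16.5·65.5·79.5) ≈ 3725.1.
Inradius = area/s = 3725.1/161.5 ≈ 23.065.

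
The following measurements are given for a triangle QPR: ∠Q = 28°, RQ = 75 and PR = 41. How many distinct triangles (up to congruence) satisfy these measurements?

RQ·sin Q = 75·sin(28°) ≈ 35.21.
Since RQ sin Q < PR < RQ (35.21 < 41 < 75), two triangles exist.

2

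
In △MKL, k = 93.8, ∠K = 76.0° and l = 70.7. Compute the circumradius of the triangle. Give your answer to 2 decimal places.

Law of sines: sin L = l·sin K/k ≈ 0.73134.
Since k ≥ l, only the acute value applies: ∠L ≈ 47.00°.
Then ∠M = 180° − ∠K − ∠L ≈ 57.00°.
Law of sines gives m = k·sin M/sin K ≈ 81.076.
Circumradius = k/(2 sin K) ≈ 48.336.

48.34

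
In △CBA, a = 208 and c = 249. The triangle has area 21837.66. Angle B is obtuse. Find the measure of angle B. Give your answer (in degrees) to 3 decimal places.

From area = ½·a·c·sin B, we get sin B = 2·area/(a·c) ≈ 0.84328.
Taking the obtuse solution, ∠B ≈ 122.51°.

122.512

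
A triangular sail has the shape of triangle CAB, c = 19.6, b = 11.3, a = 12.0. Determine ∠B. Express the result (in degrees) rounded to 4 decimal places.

By the law of cosines, cos B = (c² + a² − b²) / (2·c·a) ≈ 0.85134, so ∠B ≈ 31.64°.

∠B ≈ 31.6424°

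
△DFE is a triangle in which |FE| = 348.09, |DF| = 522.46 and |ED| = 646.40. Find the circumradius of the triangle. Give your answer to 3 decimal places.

By the law of cosines, cos D = (|ED|² + |DF|² − |FE|²) / (2·|ED|·|DF|) ≈ 0.84335, so ∠D ≈ 32.50°.
Circumradius = |FE|/(2 sin D) ≈ 323.89.

R ≈ 323.888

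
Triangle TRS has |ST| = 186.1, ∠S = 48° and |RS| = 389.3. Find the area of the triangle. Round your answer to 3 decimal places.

area ≈ 26919.949

Area = ½·|RS|·|ST|·sin S ≈ 26920.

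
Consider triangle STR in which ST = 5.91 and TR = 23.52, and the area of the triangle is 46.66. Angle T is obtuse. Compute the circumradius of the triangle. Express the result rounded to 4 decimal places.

20.9881

From area = ½·ST·TR·sin T, we get sin T = 2·area/(ST·TR) ≈ 0.67135.
Taking the obtuse solution, ∠T ≈ 2.406 rad.
Law of cosines then gives RS ≈ 28.181.
Circumradius = RS/(2 sin T) ≈ 20.988.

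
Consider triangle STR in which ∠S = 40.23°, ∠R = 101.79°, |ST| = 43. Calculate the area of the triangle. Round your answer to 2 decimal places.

375.36

The third angle is ∠T = 180° − ∠R − ∠S = 37.98°.
Law of sines: |TR| = |ST|·sin S/sin R ≈ 28.37.
Law of sines: |RS| = |ST|·sin T/sin R ≈ 27.032.
Area = ½·|ST|·|TR|·sin T ≈ 375.36.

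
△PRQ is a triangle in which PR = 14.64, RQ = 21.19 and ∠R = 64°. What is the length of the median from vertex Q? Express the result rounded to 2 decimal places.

By the law of cosines, QP² = PR² + RQ² − 2·PR·RQ·cos R = 391.36, so QP ≈ 19.783.
Median from Q: ½√(2·RQ² + 2·QP² − PR²) ≈ 19.147.

19.15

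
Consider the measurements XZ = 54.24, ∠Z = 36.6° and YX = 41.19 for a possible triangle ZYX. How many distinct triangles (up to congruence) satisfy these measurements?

2

XZ·sin Z = 54.24·sin(36.6°) ≈ 32.34.
Since XZ sin Z < YX < XZ (32.34 < 41.19 < 54.24), two triangles exist.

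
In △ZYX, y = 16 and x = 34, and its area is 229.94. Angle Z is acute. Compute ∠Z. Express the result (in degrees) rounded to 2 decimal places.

57.71

From area = ½·y·x·sin Z, we get sin Z = 2·area/(y·x) ≈ 0.84537.
Taking the acute solution, ∠Z ≈ 57.71°.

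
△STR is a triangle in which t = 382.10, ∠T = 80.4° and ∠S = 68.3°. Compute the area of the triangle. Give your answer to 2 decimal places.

The third angle is ∠R = 180° − ∠S − ∠T = 31.30°.
Law of sines: s = t·sin S/sin T ≈ 360.06.
Law of sines: r = t·sin R/sin T ≈ 201.33.
Area = ½·t·s·sin R ≈ 35738.

area ≈ 35737.83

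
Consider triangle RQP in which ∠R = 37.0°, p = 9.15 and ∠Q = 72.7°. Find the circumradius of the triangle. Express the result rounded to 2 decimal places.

4.86

The third angle is ∠P = 180° − ∠R − ∠Q = 70.30°.
Law of sines: r = p·sin R/sin P ≈ 5.8489.
Law of sines: q = p·sin Q/sin P ≈ 9.2792.
Circumradius = p/(2 sin P) ≈ 4.8594.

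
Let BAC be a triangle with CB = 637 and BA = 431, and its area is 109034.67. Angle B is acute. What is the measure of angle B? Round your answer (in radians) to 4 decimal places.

From area = ½·CB·BA·sin B, we get sin B = 2·area/(CB·BA) ≈ 0.79429.
Taking the acute solution, ∠B ≈ 0.9178 rad.

0.9178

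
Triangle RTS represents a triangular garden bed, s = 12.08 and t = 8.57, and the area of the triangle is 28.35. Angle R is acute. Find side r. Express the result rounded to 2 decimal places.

6.79

From area = ½·t·s·sin R, we get sin R = 2·area/(t·s) ≈ 0.54769.
Taking the acute solution, ∠R ≈ 33.21°.
Law of cosines then gives r ≈ 6.7923.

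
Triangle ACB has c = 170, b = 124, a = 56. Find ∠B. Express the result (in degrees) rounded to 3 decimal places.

By the law of cosines, cos B = (a² + c² − b²) / (2·a·c) ≈ 0.87500, so ∠B ≈ 28.96°.

28.955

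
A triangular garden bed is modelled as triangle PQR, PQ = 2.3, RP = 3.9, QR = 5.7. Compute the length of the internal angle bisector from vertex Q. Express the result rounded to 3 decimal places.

t_Q ≈ 3.161

By the law of cosines, cos Q = (PQ² + QR² − RP²) / (2·PQ·QR) ≈ 0.86079, so ∠Q ≈ 30.59°.
The bisector from Q has length 2·PQ·QR·cos(∠Q/2)/(PQ+QR) ≈ 3.1614.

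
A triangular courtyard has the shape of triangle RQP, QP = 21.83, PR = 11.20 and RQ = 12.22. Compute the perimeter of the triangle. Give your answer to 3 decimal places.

Perimeter = 21.83 + 11.2 + 12.22 = 45.25.

perimeter ≈ 45.250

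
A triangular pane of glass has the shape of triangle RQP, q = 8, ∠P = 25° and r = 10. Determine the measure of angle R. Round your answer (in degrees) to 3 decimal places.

By the law of cosines, p² = r² + q² − 2·r·q·cos P = 18.991, so p ≈ 4.3578.
Law of cosines again: cos R = (q² + p² − r²)/(2·q·p) ≈ -0.24395, so ∠R ≈ 104.12°.

∠R ≈ 104.120°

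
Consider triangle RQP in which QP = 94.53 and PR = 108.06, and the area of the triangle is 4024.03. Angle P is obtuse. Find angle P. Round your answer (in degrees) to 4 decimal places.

128.0128

From area = ½·QP·PR·sin P, we get sin P = 2·area/(QP·PR) ≈ 0.78787.
Taking the obtuse solution, ∠P ≈ 128.01°.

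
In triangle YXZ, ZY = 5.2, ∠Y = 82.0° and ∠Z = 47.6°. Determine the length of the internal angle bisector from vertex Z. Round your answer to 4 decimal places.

5.3516

The third angle is ∠X = 180° − ∠Z − ∠Y = 50.40°.
Law of sines: XZ = ZY·sin Y/sin X ≈ 6.6831.
Law of sines: YX = ZY·sin Z/sin X ≈ 4.9836.
The bisector from Z has length 2·XZ·ZY·cos(∠Z/2)/(XZ+ZY) ≈ 5.3516.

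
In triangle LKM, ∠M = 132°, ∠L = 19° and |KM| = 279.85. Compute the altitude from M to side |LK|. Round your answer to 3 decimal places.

h_M ≈ 135.674

The third angle is ∠K = 180° − ∠M − ∠L = 29.00°.
Law of sines: |ML| = |KM|·sin K/sin L ≈ 416.73.
Law of sines: |LK| = |KM|·sin M/sin L ≈ 638.79.
Area = ½·|KM|·|ML|·sin M ≈ 43333.
The altitude from M has length 2·area/|LK| ≈ 135.67.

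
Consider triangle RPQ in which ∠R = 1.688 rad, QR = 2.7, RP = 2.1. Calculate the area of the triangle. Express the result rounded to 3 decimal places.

Area = ½·QR·RP·sin R ≈ 2.8156.

area ≈ 2.816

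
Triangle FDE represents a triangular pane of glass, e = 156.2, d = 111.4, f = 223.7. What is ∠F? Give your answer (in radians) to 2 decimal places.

By the law of cosines, cos F = (d² + e² − f²) / (2·d·e) ≈ -0.38025, so ∠F ≈ 1.961 rad.

∠F ≈ 1.96 rad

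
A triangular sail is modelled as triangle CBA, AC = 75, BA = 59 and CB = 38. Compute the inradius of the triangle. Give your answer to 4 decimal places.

12.8751

Semiperimeter s = (59 + 75 + 38)/2 = 86.
Heron's formula: area = √(86·27·11·48) ≈ 1107.3.
Inradius = area/s = 1107.3/86 ≈ 12.875.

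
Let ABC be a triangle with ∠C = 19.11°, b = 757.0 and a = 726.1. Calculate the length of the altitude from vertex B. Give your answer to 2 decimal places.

By the law of cosines, c² = a² + b² − 2·a·b·cos C = 61536, so c ≈ 248.06.
Area = ½·a·b·sin C ≈ 89974.
The altitude from B has length 2·area/b ≈ 237.71.

h_B ≈ 237.71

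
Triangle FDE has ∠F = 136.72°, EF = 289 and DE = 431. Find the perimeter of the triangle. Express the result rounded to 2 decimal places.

892.37

Law of sines: sin D = EF·sin F/DE ≈ 0.45969.
Since DE ≥ EF, only the acute value applies: ∠D ≈ 27.37°.
Then ∠E = 180° − ∠F − ∠D ≈ 15.91°.
Law of sines gives FD = DE·sin E/sin F ≈ 172.37.
Semiperimeter s = (431+289+172.37)/2 = 446.18.
Perimeter = 431 + 289 + 172.37 = 892.37.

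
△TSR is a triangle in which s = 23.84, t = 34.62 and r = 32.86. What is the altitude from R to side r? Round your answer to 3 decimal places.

h_R ≈ 22.837

Semiperimeter p = (34.62 + 23.84 + 32.86)/2 = 45.66.
Heron's formula: area = √(45.66·11.04·21.82·12.8) ≈ 375.22.
The altitude from R has length 2·area/r ≈ 22.837.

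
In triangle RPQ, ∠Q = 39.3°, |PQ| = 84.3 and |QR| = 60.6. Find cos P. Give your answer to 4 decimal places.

By the law of cosines, |RP|² = |PQ|² + |QR|² − 2·|PQ|·|QR|·cos Q = 2872.4, so |RP| ≈ 53.595.
Law of cosines again: cos P = (|RP|² + |PQ|² − |QR|²)/(2·|RP|·|PQ|) ≈ 0.69793, so ∠P ≈ 45.74°.

cos P ≈ 0.6979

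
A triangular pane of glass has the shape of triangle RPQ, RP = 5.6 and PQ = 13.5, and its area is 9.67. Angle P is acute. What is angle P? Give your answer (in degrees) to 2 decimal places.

14.82

From area = ½·RP·PQ·sin P, we get sin P = 2·area/(RP·PQ) ≈ 0.25582.
Taking the acute solution, ∠P ≈ 14.82°.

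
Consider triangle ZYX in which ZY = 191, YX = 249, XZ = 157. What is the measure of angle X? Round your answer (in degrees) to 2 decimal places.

By the law of cosines, cos X = (YX² + XZ² − ZY²) / (2·YX·XZ) ≈ 0.64166, so ∠X ≈ 50.08°.

∠X ≈ 50.08°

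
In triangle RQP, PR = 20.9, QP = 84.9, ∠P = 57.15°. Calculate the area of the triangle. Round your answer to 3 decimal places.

Area = ½·QP·PR·sin P ≈ 745.34.

area ≈ 745.335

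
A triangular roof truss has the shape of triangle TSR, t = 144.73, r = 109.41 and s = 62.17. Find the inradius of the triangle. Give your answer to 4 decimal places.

Semiperimeter p = (144.73 + 62.17 + 109.41)/2 = 158.15.
Heron's formula: area = √(158.15·13.425·95.985·48.745) ≈ 3151.8.
Inradius = area/p = 3151.8/158.15 ≈ 19.929.

19.9289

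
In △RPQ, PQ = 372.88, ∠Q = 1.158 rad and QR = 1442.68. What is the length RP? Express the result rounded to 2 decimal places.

1337.44

By the law of cosines, RP² = PQ² + QR² − 2·PQ·QR·cos Q = 1.7887e+06, so RP ≈ 1337.4.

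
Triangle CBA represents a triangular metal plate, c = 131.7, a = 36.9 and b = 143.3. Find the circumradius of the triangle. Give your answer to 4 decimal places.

72.9524

By the law of cosines, cos C = (b² + a² − c²) / (2·b·a) ≈ 0.43039, so ∠C ≈ 64.51°.
Circumradius = c/(2 sin C) ≈ 72.952.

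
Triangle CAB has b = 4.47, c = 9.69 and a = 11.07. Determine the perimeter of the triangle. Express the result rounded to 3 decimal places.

perimeter ≈ 25.230

Perimeter = 9.69 + 11.07 + 4.47 = 25.23.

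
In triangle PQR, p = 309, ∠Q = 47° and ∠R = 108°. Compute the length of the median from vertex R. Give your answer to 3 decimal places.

m_R ≈ 264.245

The third angle is ∠P = 180° − ∠Q − ∠R = 25.00°.
Law of sines: q = p·sin Q/sin P ≈ 534.73.
Law of sines: r = p·sin R/sin P ≈ 695.37.
Median from R: ½√(2·p² + 2·q² − r²) ≈ 264.25.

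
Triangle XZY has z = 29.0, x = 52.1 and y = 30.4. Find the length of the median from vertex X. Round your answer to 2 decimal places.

m_X ≈ 14.28

Median from X: ½√(2·z² + 2·y² − x²) ≈ 14.282.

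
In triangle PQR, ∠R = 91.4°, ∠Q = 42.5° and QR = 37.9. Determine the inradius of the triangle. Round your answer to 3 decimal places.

r ≈ 10.684

The third angle is ∠P = 180° − ∠Q − ∠R = 46.10°.
Law of sines: RP = QR·sin Q/sin P ≈ 35.535.
Law of sines: PQ = QR·sin R/sin P ≈ 52.583.
Area = ½·QR·RP·sin R ≈ 673.19.
Semiperimeter s = (37.9+35.535+52.583)/2 = 63.009.
Inradius = area/s = 673.19/63.009 ≈ 10.684.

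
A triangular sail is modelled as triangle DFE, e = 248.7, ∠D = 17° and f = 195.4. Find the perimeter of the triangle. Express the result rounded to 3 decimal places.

By the law of cosines, d² = f² + e² − 2·f·e·cos D = 7087.7, so d ≈ 84.189.
Semiperimeter s = (84.189+195.4+248.7)/2 = 264.14.
Perimeter = 84.189 + 195.4 + 248.7 = 528.29.

perimeter ≈ 528.289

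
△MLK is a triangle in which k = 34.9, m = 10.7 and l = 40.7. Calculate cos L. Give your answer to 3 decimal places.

cos L ≈ -0.434

By the law of cosines, cos L = (k² + m² − l²) / (2·k·m) ≈ -0.43380, so ∠L ≈ 2.0195 rad.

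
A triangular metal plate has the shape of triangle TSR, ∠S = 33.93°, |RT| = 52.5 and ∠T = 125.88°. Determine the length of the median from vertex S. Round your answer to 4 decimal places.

m_S ≈ 52.3610

The third angle is ∠R = 180° − ∠T − ∠S = 20.19°.
Law of sines: |SR| = |RT|·sin T/sin S ≈ 76.208.
Law of sines: |TS| = |RT|·sin R/sin S ≈ 32.462.
Median from S: ½√(2·|TS|² + 2·|SR|² − |RT|²) ≈ 52.361.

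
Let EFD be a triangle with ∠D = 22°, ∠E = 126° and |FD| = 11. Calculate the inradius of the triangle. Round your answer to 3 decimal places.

The third angle is ∠F = 180° − ∠D − ∠E = 32.00°.
Law of sines: |DE| = |FD|·sin F/sin E ≈ 7.2052.
Law of sines: |EF| = |FD|·sin D/sin E ≈ 5.0934.
Area = ½·|FD|·|DE|·sin D ≈ 14.845.
Semiperimeter s = (11+7.2052+5.0934)/2 = 11.649.
Inradius = area/s = 14.845/11.649 ≈ 1.2743.

1.274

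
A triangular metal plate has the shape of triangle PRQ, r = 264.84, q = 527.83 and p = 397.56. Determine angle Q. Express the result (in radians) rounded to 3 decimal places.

By the law of cosines, cos Q = (p² + r² − q²) / (2·p·r) ≈ -0.23939, so ∠Q ≈ 1.8125 rad.

∠Q ≈ 1.813 rad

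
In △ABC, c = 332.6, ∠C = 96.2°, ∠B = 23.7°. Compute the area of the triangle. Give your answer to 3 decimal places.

The third angle is ∠A = 180° − ∠B − ∠C = 60.10°.
Law of sines: a = c·sin A/sin C ≈ 290.03.
Law of sines: b = c·sin B/sin C ≈ 134.47.
Area = ½·c·a·sin B ≈ 19386.

area ≈ 19386.489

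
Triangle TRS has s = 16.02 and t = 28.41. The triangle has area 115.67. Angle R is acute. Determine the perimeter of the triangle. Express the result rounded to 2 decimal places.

61.16

From area = ½·s·t·sin R, we get sin R = 2·area/(s·t) ≈ 0.50830.
Taking the acute solution, ∠R ≈ 30.55°.
Law of cosines then gives r ≈ 16.729.
Perimeter = 28.41 + 16.729 + 16.02 = 61.159.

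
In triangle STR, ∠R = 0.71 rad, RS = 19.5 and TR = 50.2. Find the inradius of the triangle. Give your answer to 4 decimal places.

By the law of cosines, ST² = TR² + RS² − 2·TR·RS·cos R = 1415.6, so ST ≈ 37.624.
Area = ½·TR·RS·sin R ≈ 319.04.
Semiperimeter s = (50.2+19.5+37.624)/2 = 53.662.
Inradius = area/s = 319.04/53.662 ≈ 5.9454.

r ≈ 5.9454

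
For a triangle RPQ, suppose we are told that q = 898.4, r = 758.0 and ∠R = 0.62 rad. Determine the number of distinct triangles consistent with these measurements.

q·sin R = 898.4·sin(0.62 rad) ≈ 522.
Since q sin R < r < q (522 < 758.0 < 898.4), two triangles exist.

2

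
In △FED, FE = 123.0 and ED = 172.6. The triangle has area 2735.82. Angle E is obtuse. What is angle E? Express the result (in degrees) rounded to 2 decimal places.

From area = ½·FE·ED·sin E, we get sin E = 2·area/(FE·ED) ≈ 0.25773.
Taking the obtuse solution, ∠E ≈ 165.06°.

∠E ≈ 165.06°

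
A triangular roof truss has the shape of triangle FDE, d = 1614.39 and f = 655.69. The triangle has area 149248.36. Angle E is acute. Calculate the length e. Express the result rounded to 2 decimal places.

From area = ½·f·d·sin E, we get sin E = 2·area/(f·d) ≈ 0.28199.
Taking the acute solution, ∠E ≈ 0.286 rad.
Law of cosines then gives e ≈ 1002.5.

1002.51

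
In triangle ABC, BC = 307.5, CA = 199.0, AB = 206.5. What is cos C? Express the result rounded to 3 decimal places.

cos C ≈ 0.748

By the law of cosines, cos C = (BC² + CA² − AB²) / (2·BC·CA) ≈ 0.74776, so ∠C ≈ 41.60°.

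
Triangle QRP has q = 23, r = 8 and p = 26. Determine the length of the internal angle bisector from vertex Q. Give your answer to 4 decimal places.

10.6215

By the law of cosines, cos Q = (r² + p² − q²) / (2·r·p) ≈ 0.50721, so ∠Q ≈ 59.52°.
The bisector from Q has length 2·r·p·cos(∠Q/2)/(r+p) ≈ 10.622.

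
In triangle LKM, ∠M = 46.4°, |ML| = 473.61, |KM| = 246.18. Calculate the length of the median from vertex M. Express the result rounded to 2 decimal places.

333.81

By the law of cosines, |LK|² = |KM|² + |ML|² − 2·|KM|·|ML|·cos M = 1.241e+05, so |LK| ≈ 352.28.
Median from M: ½√(2·|KM|² + 2·|ML|² − |LK|²) ≈ 333.81.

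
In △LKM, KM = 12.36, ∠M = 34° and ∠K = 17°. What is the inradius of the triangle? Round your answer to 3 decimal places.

The third angle is ∠L = 180° − ∠K − ∠M = 129.00°.
Law of sines: ML = KM·sin K/sin L ≈ 4.65.
Law of sines: LK = KM·sin M/sin L ≈ 8.8936.
Area = ½·KM·ML·sin M ≈ 16.069.
Semiperimeter s = (12.36+4.65+8.8936)/2 = 12.952.
Inradius = area/s = 16.069/12.952 ≈ 1.2407.

r ≈ 1.241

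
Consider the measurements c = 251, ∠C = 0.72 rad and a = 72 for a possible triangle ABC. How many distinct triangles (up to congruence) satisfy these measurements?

1

a·sin C = 72·sin(0.72 rad) ≈ 47.48.
Since c ≥ a, exactly one triangle exists.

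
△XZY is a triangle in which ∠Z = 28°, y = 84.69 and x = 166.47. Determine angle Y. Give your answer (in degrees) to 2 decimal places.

By the law of cosines, z² = y² + x² − 2·y·x·cos Z = 9988.5, so z ≈ 99.942.
Law of cosines again: cos Y = (x² + z² − y²)/(2·x·z) ≈ 0.91746, so ∠Y ≈ 23.44°.

∠Y ≈ 23.44°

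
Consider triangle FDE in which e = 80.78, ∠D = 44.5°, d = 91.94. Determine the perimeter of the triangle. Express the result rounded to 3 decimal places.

Law of sines: sin E = e·sin D/d ≈ 0.61583.
Since d ≥ e, only the acute value applies: ∠E ≈ 38.01°.
Then ∠F = 180° − ∠D − ∠E ≈ 97.49°.
Law of sines gives f = d·sin F/sin D ≈ 130.05.
Semiperimeter s = (130.05+91.94+80.78)/2 = 151.39.
Perimeter = 130.05 + 91.94 + 80.78 = 302.77.

perimeter ≈ 302.774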